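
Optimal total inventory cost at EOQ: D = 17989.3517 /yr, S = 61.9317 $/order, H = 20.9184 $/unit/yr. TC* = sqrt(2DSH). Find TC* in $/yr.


2*D*S*H = 46610844.6357
TC* = sqrt(46610844.6357) = 6827.2135

6827.2135 $/yr


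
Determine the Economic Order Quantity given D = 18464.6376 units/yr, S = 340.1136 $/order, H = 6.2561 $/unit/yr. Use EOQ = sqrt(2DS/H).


2*D*S = 2 * 18464.6376 * 340.1136 = 12560148.7337
2*D*S/H = 2007664.3170
EOQ = sqrt(2007664.3170) = 1416.9207

1416.9207 units


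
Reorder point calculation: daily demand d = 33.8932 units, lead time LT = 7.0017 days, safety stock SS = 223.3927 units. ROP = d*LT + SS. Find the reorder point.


d*LT = 33.8932 * 7.0017 = 237.3100
ROP = 237.3100 + 223.3927 = 460.7027

460.7027 units


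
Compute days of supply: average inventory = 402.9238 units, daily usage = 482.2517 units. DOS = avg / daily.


DOS = 402.9238 / 482.2517 = 0.8355

0.8355 days


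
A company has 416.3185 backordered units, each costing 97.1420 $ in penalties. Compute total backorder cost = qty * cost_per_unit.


Total = 416.3185 * 97.1420 = 40442.0117

40442.0117 $


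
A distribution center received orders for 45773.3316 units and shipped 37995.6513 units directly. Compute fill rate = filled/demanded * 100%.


FR = 37995.6513 / 45773.3316 * 100 = 83.0083

83.0083%


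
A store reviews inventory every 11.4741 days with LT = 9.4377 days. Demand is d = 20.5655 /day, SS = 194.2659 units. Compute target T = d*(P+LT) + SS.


P + LT = 20.9118
d*(P+LT) = 20.5655 * 20.9118 = 430.0616
T = 430.0616 + 194.2659 = 624.3275

624.3275 units


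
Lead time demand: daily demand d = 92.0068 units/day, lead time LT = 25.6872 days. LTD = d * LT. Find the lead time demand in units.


LTD = 92.0068 * 25.6872 = 2363.3971

2363.3971 units


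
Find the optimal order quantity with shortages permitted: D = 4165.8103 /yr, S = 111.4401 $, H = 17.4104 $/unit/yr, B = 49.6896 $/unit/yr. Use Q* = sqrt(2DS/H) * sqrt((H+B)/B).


sqrt(2DS/H) = 230.9304
sqrt((H+B)/B) = 1.1621
Q* = 230.9304 * 1.1621 = 268.3550

268.3550 units


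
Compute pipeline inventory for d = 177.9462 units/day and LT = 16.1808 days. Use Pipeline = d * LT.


Pipeline = 177.9462 * 16.1808 = 2879.3119

2879.3119 units


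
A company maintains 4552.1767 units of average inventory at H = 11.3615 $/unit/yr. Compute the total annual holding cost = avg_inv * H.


Cost = 4552.1767 * 11.3615 = 51719.5556

51719.5556 $/yr


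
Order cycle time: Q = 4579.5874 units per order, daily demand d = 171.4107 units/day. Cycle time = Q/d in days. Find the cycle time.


Cycle = 4579.5874 / 171.4107 = 26.7170

26.7170 days


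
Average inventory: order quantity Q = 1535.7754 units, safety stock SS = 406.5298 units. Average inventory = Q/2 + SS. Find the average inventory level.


Q/2 = 767.8877
Avg = 767.8877 + 406.5298 = 1174.4175

1174.4175 units


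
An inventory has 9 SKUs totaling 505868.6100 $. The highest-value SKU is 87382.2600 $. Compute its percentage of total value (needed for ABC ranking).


Top item = 87382.2600
Total = 505868.6100
Percentage = 87382.2600 / 505868.6100 * 100 = 17.2737

17.2737%


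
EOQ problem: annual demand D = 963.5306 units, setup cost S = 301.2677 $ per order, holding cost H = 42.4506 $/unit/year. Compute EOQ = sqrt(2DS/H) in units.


2*D*S = 2 * 963.5306 * 301.2677 = 580561.2955
2*D*S/H = 13676.1623
EOQ = sqrt(13676.1623) = 116.9451

116.9451 units


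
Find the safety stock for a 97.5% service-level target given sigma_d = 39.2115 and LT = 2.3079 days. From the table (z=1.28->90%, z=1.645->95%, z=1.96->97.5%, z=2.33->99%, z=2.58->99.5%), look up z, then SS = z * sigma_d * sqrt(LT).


From the table, SL = 97.5% corresponds to z = 1.96
sqrt(LT) = sqrt(2.3079) = 1.5192
SS = 1.96 * 39.2115 * 1.5192 = 116.7557

116.7557 units


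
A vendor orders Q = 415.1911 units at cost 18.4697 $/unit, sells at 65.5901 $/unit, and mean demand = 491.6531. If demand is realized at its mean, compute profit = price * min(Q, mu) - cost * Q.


Sales at mu = min(415.1911, 491.6531) = 415.1911
Revenue = 65.5901 * 415.1911 = 27232.4258
Total cost = 18.4697 * 415.1911 = 7668.4551
Profit = 27232.4258 - 7668.4551 = 19563.9707

19563.9707 $


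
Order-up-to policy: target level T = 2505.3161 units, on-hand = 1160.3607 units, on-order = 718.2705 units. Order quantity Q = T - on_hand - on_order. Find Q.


Inventory position = OH + OO = 1160.3607 + 718.2705 = 1878.6312
Q = 2505.3161 - 1878.6312 = 626.6849

626.6849 units


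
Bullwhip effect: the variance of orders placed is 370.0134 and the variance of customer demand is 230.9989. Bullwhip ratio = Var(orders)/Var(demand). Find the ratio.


BW = 370.0134 / 230.9989 = 1.6018

1.6018


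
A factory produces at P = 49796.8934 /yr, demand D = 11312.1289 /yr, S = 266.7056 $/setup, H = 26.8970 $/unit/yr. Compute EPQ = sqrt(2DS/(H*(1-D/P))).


1 - D/P = 1 - 0.2272 = 0.7728
H*(1-D/P) = 20.7869
2DS = 6034016.2511
EPQ = sqrt(290279.2880) = 538.7757

538.7757 units


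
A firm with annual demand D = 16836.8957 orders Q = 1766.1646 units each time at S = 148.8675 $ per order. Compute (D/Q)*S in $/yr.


Number of orders = D/Q = 9.5330
Cost = 9.5330 * 148.8675 = 1419.1580

1419.1580 $/yr


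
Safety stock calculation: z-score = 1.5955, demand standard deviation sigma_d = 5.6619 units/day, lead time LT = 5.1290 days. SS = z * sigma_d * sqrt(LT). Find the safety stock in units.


sqrt(LT) = sqrt(5.1290) = 2.2647
SS = 1.5955 * 5.6619 * 2.2647 = 20.4586

20.4586 units


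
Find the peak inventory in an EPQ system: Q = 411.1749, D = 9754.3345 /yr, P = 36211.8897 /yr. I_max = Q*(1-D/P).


D/P = 0.2694
1 - D/P = 0.7306
I_max = 411.1749 * 0.7306 = 300.4174

300.4174 units


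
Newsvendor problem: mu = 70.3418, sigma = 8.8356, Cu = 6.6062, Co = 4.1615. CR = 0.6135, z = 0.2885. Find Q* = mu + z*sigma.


CR = Cu/(Cu+Co) = 6.6062/(6.6062+4.1615) = 0.6135
z = 0.2885
Q* = 70.3418 + 0.2885 * 8.8356 = 72.8909

72.8909 units


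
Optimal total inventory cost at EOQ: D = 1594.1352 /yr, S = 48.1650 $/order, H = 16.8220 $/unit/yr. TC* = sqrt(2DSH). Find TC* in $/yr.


2*D*S*H = 2583237.5231
TC* = sqrt(2583237.5231) = 1607.2453

1607.2453 $/yr


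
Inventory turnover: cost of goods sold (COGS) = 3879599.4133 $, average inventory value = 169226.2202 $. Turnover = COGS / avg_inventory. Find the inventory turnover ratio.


Turnover = 3879599.4133 / 169226.2202 = 22.9255

22.9255


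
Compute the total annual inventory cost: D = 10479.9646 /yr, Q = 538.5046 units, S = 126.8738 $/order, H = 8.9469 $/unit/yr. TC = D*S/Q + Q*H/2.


Ordering cost = D*S/Q = 2469.1208
Holding cost = Q*H/2 = 2408.9734
TC = 2469.1208 + 2408.9734 = 4878.0942

4878.0942 $/yr


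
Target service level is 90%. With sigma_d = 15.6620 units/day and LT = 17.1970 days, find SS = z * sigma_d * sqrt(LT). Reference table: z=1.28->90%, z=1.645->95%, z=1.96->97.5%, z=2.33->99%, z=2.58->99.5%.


From the table, SL = 90% corresponds to z = 1.28
sqrt(LT) = sqrt(17.1970) = 4.1469
SS = 1.28 * 15.6620 * 4.1469 = 83.1349

83.1349 units


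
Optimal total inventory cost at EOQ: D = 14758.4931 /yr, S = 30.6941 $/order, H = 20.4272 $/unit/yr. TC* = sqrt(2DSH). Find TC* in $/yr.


2*D*S*H = 18506988.5801
TC* = sqrt(18506988.5801) = 4301.9750

4301.9750 $/yr


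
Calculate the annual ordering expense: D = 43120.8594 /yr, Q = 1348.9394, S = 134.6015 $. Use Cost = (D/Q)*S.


Number of orders = D/Q = 31.9665
Cost = 31.9665 * 134.6015 = 4302.7377

4302.7377 $/yr


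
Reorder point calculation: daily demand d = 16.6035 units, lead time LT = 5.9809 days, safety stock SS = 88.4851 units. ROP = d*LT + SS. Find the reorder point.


d*LT = 16.6035 * 5.9809 = 99.3039
ROP = 99.3039 + 88.4851 = 187.7890

187.7890 units


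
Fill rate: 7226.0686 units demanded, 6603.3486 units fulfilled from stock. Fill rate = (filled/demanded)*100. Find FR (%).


FR = 6603.3486 / 7226.0686 * 100 = 91.3823

91.3823%


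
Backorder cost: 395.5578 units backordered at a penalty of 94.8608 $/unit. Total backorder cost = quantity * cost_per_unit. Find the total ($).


Total = 395.5578 * 94.8608 = 37522.9294

37522.9294 $


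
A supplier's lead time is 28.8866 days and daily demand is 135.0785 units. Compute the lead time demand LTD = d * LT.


LTD = 135.0785 * 28.8866 = 3901.9586

3901.9586 units


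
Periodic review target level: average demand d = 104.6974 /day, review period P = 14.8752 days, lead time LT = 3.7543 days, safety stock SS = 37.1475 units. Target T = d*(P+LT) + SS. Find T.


P + LT = 18.6295
d*(P+LT) = 104.6974 * 18.6295 = 1950.4602
T = 1950.4602 + 37.1475 = 1987.6077

1987.6077 units


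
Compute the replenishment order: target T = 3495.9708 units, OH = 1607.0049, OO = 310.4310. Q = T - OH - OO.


Inventory position = OH + OO = 1607.0049 + 310.4310 = 1917.4359
Q = 3495.9708 - 1917.4359 = 1578.5349

1578.5349 units


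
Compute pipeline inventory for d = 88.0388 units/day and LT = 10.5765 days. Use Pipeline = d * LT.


Pipeline = 88.0388 * 10.5765 = 931.1424

931.1424 units


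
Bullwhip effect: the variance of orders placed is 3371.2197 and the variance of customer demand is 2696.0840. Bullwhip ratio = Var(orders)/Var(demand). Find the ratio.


BW = 3371.2197 / 2696.0840 = 1.2504

1.2504


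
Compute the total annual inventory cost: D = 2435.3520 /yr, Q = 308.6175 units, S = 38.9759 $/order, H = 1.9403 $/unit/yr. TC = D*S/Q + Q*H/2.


Ordering cost = D*S/Q = 307.5653
Holding cost = Q*H/2 = 299.4053
TC = 307.5653 + 299.4053 = 606.9706

606.9706 $/yr


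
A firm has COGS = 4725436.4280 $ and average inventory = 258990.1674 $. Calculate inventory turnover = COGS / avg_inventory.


Turnover = 4725436.4280 / 258990.1674 = 18.2456

18.2456


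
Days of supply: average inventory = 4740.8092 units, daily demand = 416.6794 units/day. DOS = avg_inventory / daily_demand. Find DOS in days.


DOS = 4740.8092 / 416.6794 = 11.3776

11.3776 days


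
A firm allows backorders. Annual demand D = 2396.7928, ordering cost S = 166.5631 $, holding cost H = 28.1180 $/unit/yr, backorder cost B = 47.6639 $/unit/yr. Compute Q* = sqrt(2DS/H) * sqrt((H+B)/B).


sqrt(2DS/H) = 168.5107
sqrt((H+B)/B) = 1.2609
Q* = 168.5107 * 1.2609 = 212.4787

212.4787 units


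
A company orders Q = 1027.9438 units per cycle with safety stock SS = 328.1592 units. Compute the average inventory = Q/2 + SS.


Q/2 = 513.9719
Avg = 513.9719 + 328.1592 = 842.1311

842.1311 units


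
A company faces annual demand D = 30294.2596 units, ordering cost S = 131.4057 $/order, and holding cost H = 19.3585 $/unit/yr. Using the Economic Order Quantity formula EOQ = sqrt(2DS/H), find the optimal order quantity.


2*D*S = 2 * 30294.2596 * 131.4057 = 7961676.7774
2*D*S/H = 411275.5006
EOQ = sqrt(411275.5006) = 641.3076

641.3076 units


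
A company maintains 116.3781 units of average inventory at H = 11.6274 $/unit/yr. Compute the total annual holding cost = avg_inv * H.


Cost = 116.3781 * 11.6274 = 1353.1747

1353.1747 $/yr


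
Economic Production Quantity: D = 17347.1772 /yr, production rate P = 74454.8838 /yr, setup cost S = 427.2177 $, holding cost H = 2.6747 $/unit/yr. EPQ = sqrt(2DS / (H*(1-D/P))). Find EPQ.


1 - D/P = 1 - 0.2330 = 0.7670
H*(1-D/P) = 2.0515
2DS = 14822042.2898
EPQ = sqrt(7224893.3545) = 2687.9162

2687.9162 units


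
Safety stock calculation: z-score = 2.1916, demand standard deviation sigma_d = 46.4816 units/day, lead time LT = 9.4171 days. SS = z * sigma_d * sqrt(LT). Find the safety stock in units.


sqrt(LT) = sqrt(9.4171) = 3.0687
SS = 2.1916 * 46.4816 * 3.0687 = 312.6086

312.6086 units


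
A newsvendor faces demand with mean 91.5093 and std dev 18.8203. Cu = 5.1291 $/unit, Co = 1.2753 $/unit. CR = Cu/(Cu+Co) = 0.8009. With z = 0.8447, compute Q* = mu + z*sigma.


CR = Cu/(Cu+Co) = 5.1291/(5.1291+1.2753) = 0.8009
z = 0.8447
Q* = 91.5093 + 0.8447 * 18.8203 = 107.4068

107.4068 units


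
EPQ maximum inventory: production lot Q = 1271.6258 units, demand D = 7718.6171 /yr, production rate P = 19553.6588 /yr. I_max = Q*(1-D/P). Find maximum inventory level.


D/P = 0.3947
1 - D/P = 0.6053
I_max = 1271.6258 * 0.6053 = 769.6639

769.6639 units


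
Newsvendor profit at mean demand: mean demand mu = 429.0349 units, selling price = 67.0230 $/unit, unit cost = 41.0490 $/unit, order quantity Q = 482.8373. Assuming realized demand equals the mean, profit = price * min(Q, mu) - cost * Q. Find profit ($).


Sales at mu = min(482.8373, 429.0349) = 429.0349
Revenue = 67.0230 * 429.0349 = 28755.2061
Total cost = 41.0490 * 482.8373 = 19819.9883
Profit = 28755.2061 - 19819.9883 = 8935.2178

8935.2178 $


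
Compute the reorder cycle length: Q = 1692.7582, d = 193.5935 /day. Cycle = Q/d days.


Cycle = 1692.7582 / 193.5935 = 8.7439

8.7439 days


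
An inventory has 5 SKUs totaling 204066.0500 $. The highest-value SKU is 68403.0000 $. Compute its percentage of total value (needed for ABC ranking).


Top item = 68403.0000
Total = 204066.0500
Percentage = 68403.0000 / 204066.0500 * 100 = 33.5200

33.5200%


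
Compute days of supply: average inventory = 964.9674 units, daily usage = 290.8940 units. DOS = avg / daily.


DOS = 964.9674 / 290.8940 = 3.3172

3.3172 days


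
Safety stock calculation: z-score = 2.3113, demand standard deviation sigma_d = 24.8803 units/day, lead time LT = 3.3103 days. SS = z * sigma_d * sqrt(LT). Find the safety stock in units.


sqrt(LT) = sqrt(3.3103) = 1.8194
SS = 2.3113 * 24.8803 * 1.8194 = 104.6274

104.6274 units


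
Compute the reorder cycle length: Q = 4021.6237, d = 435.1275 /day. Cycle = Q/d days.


Cycle = 4021.6237 / 435.1275 = 9.2424

9.2424 days


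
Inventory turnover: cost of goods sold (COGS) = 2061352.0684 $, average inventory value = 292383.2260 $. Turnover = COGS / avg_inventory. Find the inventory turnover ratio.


Turnover = 2061352.0684 / 292383.2260 = 7.0502

7.0502


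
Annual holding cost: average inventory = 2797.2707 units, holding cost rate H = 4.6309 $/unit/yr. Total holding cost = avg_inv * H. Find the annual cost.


Cost = 2797.2707 * 4.6309 = 12953.8809

12953.8809 $/yr


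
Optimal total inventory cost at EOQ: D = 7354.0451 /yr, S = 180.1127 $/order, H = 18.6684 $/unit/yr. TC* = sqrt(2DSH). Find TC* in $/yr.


2*D*S*H = 49454716.7689
TC* = sqrt(49454716.7689) = 7032.4048

7032.4048 $/yr


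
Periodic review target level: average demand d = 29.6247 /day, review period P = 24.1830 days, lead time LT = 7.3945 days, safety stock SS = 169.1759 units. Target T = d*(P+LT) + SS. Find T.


P + LT = 31.5775
d*(P+LT) = 29.6247 * 31.5775 = 935.4740
T = 935.4740 + 169.1759 = 1104.6499

1104.6499 units


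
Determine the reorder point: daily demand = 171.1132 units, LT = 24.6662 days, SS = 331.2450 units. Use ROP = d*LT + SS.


d*LT = 171.1132 * 24.6662 = 4220.7124
ROP = 4220.7124 + 331.2450 = 4551.9574

4551.9574 units


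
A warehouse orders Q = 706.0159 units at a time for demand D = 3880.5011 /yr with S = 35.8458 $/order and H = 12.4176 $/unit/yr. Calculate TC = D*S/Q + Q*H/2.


Ordering cost = D*S/Q = 197.0206
Holding cost = Q*H/2 = 4383.5115
TC = 197.0206 + 4383.5115 = 4580.5321

4580.5321 $/yr


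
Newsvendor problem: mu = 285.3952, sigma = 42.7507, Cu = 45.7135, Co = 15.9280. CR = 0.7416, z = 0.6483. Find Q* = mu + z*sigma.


CR = Cu/(Cu+Co) = 45.7135/(45.7135+15.9280) = 0.7416
z = 0.6483
Q* = 285.3952 + 0.6483 * 42.7507 = 313.1105

313.1105 units


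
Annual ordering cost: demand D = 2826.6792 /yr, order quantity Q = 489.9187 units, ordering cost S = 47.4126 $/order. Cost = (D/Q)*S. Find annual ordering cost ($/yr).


Number of orders = D/Q = 5.7697
Cost = 5.7697 * 47.4126 = 273.5560

273.5560 $/yr


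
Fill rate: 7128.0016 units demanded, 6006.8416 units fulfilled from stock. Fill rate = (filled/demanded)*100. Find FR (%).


FR = 6006.8416 / 7128.0016 * 100 = 84.2710

84.2710%


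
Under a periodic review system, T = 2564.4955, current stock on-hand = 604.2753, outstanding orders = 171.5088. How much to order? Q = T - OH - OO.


Inventory position = OH + OO = 604.2753 + 171.5088 = 775.7841
Q = 2564.4955 - 775.7841 = 1788.7114

1788.7114 units


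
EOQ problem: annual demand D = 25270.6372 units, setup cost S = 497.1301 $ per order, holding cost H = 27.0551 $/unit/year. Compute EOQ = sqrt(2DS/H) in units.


2*D*S = 2 * 25270.6372 * 497.1301 = 25125588.7966
2*D*S/H = 928682.1633
EOQ = sqrt(928682.1633) = 963.6816

963.6816 units


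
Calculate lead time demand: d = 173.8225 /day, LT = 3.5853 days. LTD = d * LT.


LTD = 173.8225 * 3.5853 = 623.2058

623.2058 units


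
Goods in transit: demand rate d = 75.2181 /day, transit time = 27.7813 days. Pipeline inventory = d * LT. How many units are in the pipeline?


Pipeline = 75.2181 * 27.7813 = 2089.6566

2089.6566 units


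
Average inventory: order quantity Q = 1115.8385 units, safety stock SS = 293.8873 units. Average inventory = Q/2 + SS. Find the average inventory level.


Q/2 = 557.9193
Avg = 557.9193 + 293.8873 = 851.8066

851.8066 units


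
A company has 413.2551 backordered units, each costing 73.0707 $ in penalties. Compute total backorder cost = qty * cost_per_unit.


Total = 413.2551 * 73.0707 = 30196.8394

30196.8394 $


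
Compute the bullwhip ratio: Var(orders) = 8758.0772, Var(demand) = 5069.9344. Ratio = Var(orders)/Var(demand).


BW = 8758.0772 / 5069.9344 = 1.7275

1.7275


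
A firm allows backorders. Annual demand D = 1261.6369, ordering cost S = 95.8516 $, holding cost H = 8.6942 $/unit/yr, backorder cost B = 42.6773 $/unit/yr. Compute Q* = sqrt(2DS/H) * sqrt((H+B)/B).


sqrt(2DS/H) = 166.7889
sqrt((H+B)/B) = 1.0971
Q* = 166.7889 * 1.0971 = 182.9910

182.9910 units


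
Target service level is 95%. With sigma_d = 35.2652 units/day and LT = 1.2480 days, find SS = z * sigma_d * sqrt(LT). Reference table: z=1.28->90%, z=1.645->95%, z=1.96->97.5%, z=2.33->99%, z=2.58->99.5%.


From the table, SL = 95% corresponds to z = 1.645
sqrt(LT) = sqrt(1.2480) = 1.1171
SS = 1.645 * 35.2652 * 1.1171 = 64.8066

64.8066 units


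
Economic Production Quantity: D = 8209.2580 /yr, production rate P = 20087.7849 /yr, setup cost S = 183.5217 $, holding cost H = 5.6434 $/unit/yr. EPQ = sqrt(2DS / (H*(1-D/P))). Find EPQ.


1 - D/P = 1 - 0.4087 = 0.5913
H*(1-D/P) = 3.3371
2DS = 3013153.9678
EPQ = sqrt(902921.4160) = 950.2218

950.2218 units


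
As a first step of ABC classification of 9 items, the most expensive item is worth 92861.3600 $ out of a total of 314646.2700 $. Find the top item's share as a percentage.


Top item = 92861.3600
Total = 314646.2700
Percentage = 92861.3600 / 314646.2700 * 100 = 29.5129

29.5129%


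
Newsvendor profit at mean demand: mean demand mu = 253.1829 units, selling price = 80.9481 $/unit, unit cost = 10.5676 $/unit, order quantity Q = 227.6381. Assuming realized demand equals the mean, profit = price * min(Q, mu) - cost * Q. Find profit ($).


Sales at mu = min(227.6381, 253.1829) = 227.6381
Revenue = 80.9481 * 227.6381 = 18426.8717
Total cost = 10.5676 * 227.6381 = 2405.5884
Profit = 18426.8717 - 2405.5884 = 16021.2833

16021.2833 $


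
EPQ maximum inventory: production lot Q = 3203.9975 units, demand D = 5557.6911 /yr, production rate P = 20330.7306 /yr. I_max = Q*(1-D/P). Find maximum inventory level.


D/P = 0.2734
1 - D/P = 0.7266
I_max = 3203.9975 * 0.7266 = 2328.1397

2328.1397 units


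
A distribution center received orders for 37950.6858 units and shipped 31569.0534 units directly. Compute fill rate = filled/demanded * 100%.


FR = 31569.0534 / 37950.6858 * 100 = 83.1844

83.1844%


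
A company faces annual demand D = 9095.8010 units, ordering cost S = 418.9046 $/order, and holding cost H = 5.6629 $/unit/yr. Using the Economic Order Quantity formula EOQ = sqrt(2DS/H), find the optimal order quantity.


2*D*S = 2 * 9095.8010 * 418.9046 = 7620545.7592
2*D*S/H = 1345696.6853
EOQ = sqrt(1345696.6853) = 1160.0417

1160.0417 units


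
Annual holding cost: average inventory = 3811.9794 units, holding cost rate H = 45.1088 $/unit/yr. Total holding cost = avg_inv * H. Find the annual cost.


Cost = 3811.9794 * 45.1088 = 171953.8164

171953.8164 $/yr


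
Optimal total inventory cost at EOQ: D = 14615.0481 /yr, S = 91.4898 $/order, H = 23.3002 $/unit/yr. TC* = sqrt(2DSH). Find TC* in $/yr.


2*D*S*H = 62310691.6201
TC* = sqrt(62310691.6201) = 7893.7122

7893.7122 $/yr


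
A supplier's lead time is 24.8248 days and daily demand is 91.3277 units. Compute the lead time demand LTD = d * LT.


LTD = 91.3277 * 24.8248 = 2267.1919

2267.1919 units


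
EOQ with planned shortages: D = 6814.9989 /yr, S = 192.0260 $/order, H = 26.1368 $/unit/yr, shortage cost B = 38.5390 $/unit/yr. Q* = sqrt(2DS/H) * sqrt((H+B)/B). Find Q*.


sqrt(2DS/H) = 316.4475
sqrt((H+B)/B) = 1.2955
Q* = 316.4475 * 1.2955 = 409.9420

409.9420 units


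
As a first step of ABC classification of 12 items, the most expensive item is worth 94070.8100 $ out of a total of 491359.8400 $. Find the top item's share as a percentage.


Top item = 94070.8100
Total = 491359.8400
Percentage = 94070.8100 / 491359.8400 * 100 = 19.1450

19.1450%


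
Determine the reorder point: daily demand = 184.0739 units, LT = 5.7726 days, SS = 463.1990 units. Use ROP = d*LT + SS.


d*LT = 184.0739 * 5.7726 = 1062.5850
ROP = 1062.5850 + 463.1990 = 1525.7840

1525.7840 units


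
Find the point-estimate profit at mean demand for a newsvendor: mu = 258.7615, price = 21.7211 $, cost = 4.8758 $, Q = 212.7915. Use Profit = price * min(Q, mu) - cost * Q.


Sales at mu = min(212.7915, 258.7615) = 212.7915
Revenue = 21.7211 * 212.7915 = 4622.0655
Total cost = 4.8758 * 212.7915 = 1037.5288
Profit = 4622.0655 - 1037.5288 = 3584.5367

3584.5367 $


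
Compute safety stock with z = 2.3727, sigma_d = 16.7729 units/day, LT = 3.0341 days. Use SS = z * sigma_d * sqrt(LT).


sqrt(LT) = sqrt(3.0341) = 1.7419
SS = 2.3727 * 16.7729 * 1.7419 = 69.3212

69.3212 units


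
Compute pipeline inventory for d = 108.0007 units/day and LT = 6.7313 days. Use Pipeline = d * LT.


Pipeline = 108.0007 * 6.7313 = 726.9851

726.9851 units


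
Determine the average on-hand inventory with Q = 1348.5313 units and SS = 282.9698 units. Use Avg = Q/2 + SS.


Q/2 = 674.2657
Avg = 674.2657 + 282.9698 = 957.2355

957.2355 units


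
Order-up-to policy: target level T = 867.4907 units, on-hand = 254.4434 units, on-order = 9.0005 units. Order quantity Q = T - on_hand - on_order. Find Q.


Inventory position = OH + OO = 254.4434 + 9.0005 = 263.4439
Q = 867.4907 - 263.4439 = 604.0468

604.0468 units


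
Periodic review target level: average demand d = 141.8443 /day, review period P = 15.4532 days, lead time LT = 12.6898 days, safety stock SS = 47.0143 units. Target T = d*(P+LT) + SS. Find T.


P + LT = 28.1430
d*(P+LT) = 141.8443 * 28.1430 = 3991.9241
T = 3991.9241 + 47.0143 = 4038.9384

4038.9384 units


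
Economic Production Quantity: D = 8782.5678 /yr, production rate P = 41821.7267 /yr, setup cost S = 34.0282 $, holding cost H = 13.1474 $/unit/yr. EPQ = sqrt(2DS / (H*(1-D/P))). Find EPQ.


1 - D/P = 1 - 0.2100 = 0.7900
H*(1-D/P) = 10.3864
2DS = 597709.9472
EPQ = sqrt(57547.1187) = 239.8898

239.8898 units


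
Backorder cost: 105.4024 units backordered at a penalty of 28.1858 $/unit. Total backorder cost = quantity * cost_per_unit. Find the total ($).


Total = 105.4024 * 28.1858 = 2970.8510

2970.8510 $


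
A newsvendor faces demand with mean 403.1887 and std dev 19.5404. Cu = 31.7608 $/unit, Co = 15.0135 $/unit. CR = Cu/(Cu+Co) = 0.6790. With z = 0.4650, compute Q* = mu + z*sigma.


CR = Cu/(Cu+Co) = 31.7608/(31.7608+15.0135) = 0.6790
z = 0.4650
Q* = 403.1887 + 0.4650 * 19.5404 = 412.2750

412.2750 units


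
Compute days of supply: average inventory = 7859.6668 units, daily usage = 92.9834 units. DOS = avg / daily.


DOS = 7859.6668 / 92.9834 = 84.5276

84.5276 days


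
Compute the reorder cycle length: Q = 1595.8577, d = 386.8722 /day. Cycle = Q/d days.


Cycle = 1595.8577 / 386.8722 = 4.1250

4.1250 days


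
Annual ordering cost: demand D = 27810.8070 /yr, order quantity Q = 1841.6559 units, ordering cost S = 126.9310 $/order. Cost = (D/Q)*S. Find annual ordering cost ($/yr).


Number of orders = D/Q = 15.1010
Cost = 15.1010 * 126.9310 = 1916.7824

1916.7824 $/yr


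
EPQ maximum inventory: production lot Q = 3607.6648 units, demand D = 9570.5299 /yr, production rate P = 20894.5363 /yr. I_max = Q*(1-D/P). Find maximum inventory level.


D/P = 0.4580
1 - D/P = 0.5420
I_max = 3607.6648 * 0.5420 = 1955.2106

1955.2106 units


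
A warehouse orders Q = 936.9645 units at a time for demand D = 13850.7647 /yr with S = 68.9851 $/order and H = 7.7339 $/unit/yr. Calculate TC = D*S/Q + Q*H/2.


Ordering cost = D*S/Q = 1019.7786
Holding cost = Q*H/2 = 3623.1949
TC = 1019.7786 + 3623.1949 = 4642.9735

4642.9735 $/yr


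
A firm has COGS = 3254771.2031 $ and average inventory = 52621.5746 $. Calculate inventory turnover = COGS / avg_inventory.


Turnover = 3254771.2031 / 52621.5746 = 61.8524

61.8524


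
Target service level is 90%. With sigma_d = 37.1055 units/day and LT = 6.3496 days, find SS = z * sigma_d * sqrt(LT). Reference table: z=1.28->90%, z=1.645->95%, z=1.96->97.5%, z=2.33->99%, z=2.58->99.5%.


From the table, SL = 90% corresponds to z = 1.28
sqrt(LT) = sqrt(6.3496) = 2.5198
SS = 1.28 * 37.1055 * 2.5198 = 119.6800

119.6800 units


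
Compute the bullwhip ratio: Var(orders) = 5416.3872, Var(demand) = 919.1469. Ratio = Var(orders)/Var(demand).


BW = 5416.3872 / 919.1469 = 5.8928

5.8928


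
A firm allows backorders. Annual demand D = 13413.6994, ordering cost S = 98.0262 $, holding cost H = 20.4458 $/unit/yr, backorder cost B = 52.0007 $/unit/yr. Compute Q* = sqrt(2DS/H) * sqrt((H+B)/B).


sqrt(2DS/H) = 358.6397
sqrt((H+B)/B) = 1.1803
Q* = 358.6397 * 1.1803 = 423.3138

423.3138 units


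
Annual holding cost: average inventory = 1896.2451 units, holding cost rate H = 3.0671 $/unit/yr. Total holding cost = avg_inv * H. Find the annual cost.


Cost = 1896.2451 * 3.0671 = 5815.9733

5815.9733 $/yr


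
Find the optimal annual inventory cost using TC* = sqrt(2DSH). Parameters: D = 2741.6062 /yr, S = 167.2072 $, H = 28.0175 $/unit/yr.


2*D*S*H = 25687357.1578
TC* = sqrt(25687357.1578) = 5068.2696

5068.2696 $/yr


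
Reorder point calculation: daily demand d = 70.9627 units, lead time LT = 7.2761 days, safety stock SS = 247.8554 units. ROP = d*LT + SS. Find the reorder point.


d*LT = 70.9627 * 7.2761 = 516.3317
ROP = 516.3317 + 247.8554 = 764.1871

764.1871 units


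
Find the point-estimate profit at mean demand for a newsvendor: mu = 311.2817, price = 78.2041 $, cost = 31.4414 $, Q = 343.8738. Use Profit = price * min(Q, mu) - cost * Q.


Sales at mu = min(343.8738, 311.2817) = 311.2817
Revenue = 78.2041 * 311.2817 = 24343.5052
Total cost = 31.4414 * 343.8738 = 10811.8737
Profit = 24343.5052 - 10811.8737 = 13531.6315

13531.6315 $


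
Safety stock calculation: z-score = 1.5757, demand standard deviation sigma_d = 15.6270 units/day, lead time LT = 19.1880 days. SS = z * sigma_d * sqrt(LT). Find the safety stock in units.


sqrt(LT) = sqrt(19.1880) = 4.3804
SS = 1.5757 * 15.6270 * 4.3804 = 107.8609

107.8609 units


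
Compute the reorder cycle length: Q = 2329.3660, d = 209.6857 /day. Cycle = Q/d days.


Cycle = 2329.3660 / 209.6857 = 11.1088

11.1088 days


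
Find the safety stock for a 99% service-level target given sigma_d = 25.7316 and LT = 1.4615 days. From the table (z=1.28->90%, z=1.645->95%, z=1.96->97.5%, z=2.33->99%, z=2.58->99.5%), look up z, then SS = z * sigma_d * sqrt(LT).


From the table, SL = 99% corresponds to z = 2.33
sqrt(LT) = sqrt(1.4615) = 1.2089
SS = 2.33 * 25.7316 * 1.2089 = 72.4807

72.4807 units


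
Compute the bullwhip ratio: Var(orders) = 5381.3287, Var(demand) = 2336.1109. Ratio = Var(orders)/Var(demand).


BW = 5381.3287 / 2336.1109 = 2.3035

2.3035


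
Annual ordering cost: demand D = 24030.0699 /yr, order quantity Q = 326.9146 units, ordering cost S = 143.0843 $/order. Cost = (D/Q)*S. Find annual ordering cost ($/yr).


Number of orders = D/Q = 73.5056
Cost = 73.5056 * 143.0843 = 10517.5044

10517.5044 $/yr


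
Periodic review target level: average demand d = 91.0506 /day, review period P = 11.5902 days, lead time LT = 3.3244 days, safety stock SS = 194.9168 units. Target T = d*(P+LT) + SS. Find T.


P + LT = 14.9146
d*(P+LT) = 91.0506 * 14.9146 = 1357.9833
T = 1357.9833 + 194.9168 = 1552.9001

1552.9001 units


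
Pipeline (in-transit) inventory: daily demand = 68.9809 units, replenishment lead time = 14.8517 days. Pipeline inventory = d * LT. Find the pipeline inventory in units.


Pipeline = 68.9809 * 14.8517 = 1024.4836

1024.4836 units


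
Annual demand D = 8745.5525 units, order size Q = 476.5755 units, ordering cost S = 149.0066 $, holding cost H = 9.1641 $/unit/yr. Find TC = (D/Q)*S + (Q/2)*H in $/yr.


Ordering cost = D*S/Q = 2734.3937
Holding cost = Q*H/2 = 2183.6928
TC = 2734.3937 + 2183.6928 = 4918.0865

4918.0865 $/yr


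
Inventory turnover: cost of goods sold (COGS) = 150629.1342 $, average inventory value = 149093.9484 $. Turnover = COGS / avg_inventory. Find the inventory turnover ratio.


Turnover = 150629.1342 / 149093.9484 = 1.0103

1.0103


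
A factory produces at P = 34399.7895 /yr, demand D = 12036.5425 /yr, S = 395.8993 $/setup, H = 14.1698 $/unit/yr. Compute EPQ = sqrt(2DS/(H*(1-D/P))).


1 - D/P = 1 - 0.3499 = 0.6501
H*(1-D/P) = 9.2118
2DS = 9530517.5003
EPQ = sqrt(1034602.8900) = 1017.1543

1017.1543 units


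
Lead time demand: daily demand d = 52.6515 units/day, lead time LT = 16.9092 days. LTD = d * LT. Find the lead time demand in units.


LTD = 52.6515 * 16.9092 = 890.2947

890.2947 units


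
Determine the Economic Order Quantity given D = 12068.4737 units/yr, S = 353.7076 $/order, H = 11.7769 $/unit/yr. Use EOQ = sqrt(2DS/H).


2*D*S = 2 * 12068.4737 * 353.7076 = 8537421.7362
2*D*S/H = 724929.4582
EOQ = sqrt(724929.4582) = 851.4279

851.4279 units


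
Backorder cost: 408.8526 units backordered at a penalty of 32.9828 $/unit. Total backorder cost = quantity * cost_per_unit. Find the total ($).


Total = 408.8526 * 32.9828 = 13485.1035

13485.1035 $


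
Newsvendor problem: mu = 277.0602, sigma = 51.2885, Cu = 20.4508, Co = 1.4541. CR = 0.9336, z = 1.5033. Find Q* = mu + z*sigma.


CR = Cu/(Cu+Co) = 20.4508/(20.4508+1.4541) = 0.9336
z = 1.5033
Q* = 277.0602 + 1.5033 * 51.2885 = 354.1622

354.1622 units


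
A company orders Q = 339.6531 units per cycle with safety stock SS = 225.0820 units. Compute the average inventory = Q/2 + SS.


Q/2 = 169.8265
Avg = 169.8265 + 225.0820 = 394.9085

394.9085 units


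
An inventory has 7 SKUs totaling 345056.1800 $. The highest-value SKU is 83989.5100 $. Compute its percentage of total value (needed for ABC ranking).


Top item = 83989.5100
Total = 345056.1800
Percentage = 83989.5100 / 345056.1800 * 100 = 24.3408

24.3408%


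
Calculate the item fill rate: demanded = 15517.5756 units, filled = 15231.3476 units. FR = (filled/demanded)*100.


FR = 15231.3476 / 15517.5756 * 100 = 98.1555

98.1555%


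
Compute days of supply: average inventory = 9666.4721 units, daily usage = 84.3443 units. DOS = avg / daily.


DOS = 9666.4721 / 84.3443 = 114.6073

114.6073 days


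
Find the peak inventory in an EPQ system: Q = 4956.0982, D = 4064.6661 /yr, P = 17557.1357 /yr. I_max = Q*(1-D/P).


D/P = 0.2315
1 - D/P = 0.7685
I_max = 4956.0982 * 0.7685 = 3808.7081

3808.7081 units


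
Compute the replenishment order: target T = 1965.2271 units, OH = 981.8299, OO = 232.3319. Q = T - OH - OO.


Inventory position = OH + OO = 981.8299 + 232.3319 = 1214.1618
Q = 1965.2271 - 1214.1618 = 751.0653

751.0653 units


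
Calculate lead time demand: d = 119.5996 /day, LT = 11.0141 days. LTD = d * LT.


LTD = 119.5996 * 11.0141 = 1317.2820

1317.2820 units


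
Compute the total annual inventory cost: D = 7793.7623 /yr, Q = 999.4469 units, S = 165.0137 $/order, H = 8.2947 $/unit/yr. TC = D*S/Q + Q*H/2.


Ordering cost = D*S/Q = 1286.7893
Holding cost = Q*H/2 = 4145.0561
TC = 1286.7893 + 4145.0561 = 5431.8454

5431.8454 $/yr


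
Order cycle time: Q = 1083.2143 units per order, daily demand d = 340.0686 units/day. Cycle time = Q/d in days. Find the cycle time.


Cycle = 1083.2143 / 340.0686 = 3.1853

3.1853 days


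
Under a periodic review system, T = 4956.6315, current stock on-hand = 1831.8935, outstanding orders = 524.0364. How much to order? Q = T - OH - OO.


Inventory position = OH + OO = 1831.8935 + 524.0364 = 2355.9299
Q = 4956.6315 - 2355.9299 = 2600.7016

2600.7016 units


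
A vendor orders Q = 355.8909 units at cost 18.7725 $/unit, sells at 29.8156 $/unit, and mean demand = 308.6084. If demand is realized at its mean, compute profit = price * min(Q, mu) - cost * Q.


Sales at mu = min(355.8909, 308.6084) = 308.6084
Revenue = 29.8156 * 308.6084 = 9201.3446
Total cost = 18.7725 * 355.8909 = 6680.9619
Profit = 9201.3446 - 6680.9619 = 2520.3827

2520.3827 $


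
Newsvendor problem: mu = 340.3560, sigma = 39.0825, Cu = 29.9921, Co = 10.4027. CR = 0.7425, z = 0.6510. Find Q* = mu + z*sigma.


CR = Cu/(Cu+Co) = 29.9921/(29.9921+10.4027) = 0.7425
z = 0.6510
Q* = 340.3560 + 0.6510 * 39.0825 = 365.7987

365.7987 units


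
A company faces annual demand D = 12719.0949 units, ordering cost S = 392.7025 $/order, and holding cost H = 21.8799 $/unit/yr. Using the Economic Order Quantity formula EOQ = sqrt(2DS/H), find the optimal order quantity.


2*D*S = 2 * 12719.0949 * 392.7025 = 9989640.7299
2*D*S/H = 456567.0195
EOQ = sqrt(456567.0195) = 675.6974

675.6974 units


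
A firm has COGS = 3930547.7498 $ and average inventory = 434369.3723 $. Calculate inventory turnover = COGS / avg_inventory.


Turnover = 3930547.7498 / 434369.3723 = 9.0489

9.0489


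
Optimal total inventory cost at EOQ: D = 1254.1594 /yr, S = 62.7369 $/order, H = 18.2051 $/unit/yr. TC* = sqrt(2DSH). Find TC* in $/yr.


2*D*S*H = 2864830.0093
TC* = sqrt(2864830.0093) = 1692.5809

1692.5809 $/yr


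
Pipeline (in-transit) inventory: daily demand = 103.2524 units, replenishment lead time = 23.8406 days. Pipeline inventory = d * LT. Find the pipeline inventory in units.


Pipeline = 103.2524 * 23.8406 = 2461.5992

2461.5992 units


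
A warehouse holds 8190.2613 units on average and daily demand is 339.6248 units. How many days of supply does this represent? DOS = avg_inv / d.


DOS = 8190.2613 / 339.6248 = 24.1156

24.1156 days


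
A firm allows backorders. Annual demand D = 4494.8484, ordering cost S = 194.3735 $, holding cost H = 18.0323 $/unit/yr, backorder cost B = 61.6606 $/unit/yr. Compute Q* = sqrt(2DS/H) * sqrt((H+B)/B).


sqrt(2DS/H) = 311.2902
sqrt((H+B)/B) = 1.1369
Q* = 311.2902 * 1.1369 = 353.8926

353.8926 units


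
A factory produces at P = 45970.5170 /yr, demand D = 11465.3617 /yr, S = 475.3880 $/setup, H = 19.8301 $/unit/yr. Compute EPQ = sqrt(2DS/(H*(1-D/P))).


1 - D/P = 1 - 0.2494 = 0.7506
H*(1-D/P) = 14.8843
2DS = 10900990.7357
EPQ = sqrt(732379.9863) = 855.7920

855.7920 units


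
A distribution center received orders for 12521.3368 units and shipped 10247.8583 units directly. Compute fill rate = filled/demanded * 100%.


FR = 10247.8583 / 12521.3368 * 100 = 81.8432

81.8432%


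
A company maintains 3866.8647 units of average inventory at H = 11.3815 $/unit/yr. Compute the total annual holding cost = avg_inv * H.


Cost = 3866.8647 * 11.3815 = 44010.7206

44010.7206 $/yr


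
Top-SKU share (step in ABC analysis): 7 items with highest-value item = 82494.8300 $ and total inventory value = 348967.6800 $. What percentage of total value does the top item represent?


Top item = 82494.8300
Total = 348967.6800
Percentage = 82494.8300 / 348967.6800 * 100 = 23.6397

23.6397%


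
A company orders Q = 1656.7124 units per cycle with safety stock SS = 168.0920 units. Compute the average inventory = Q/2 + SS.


Q/2 = 828.3562
Avg = 828.3562 + 168.0920 = 996.4482

996.4482 units


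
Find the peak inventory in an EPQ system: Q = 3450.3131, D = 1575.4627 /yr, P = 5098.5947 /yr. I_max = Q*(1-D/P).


D/P = 0.3090
1 - D/P = 0.6910
I_max = 3450.3131 * 0.6910 = 2384.1684

2384.1684 units


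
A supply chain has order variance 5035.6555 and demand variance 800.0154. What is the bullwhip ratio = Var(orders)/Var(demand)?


BW = 5035.6555 / 800.0154 = 6.2944

6.2944


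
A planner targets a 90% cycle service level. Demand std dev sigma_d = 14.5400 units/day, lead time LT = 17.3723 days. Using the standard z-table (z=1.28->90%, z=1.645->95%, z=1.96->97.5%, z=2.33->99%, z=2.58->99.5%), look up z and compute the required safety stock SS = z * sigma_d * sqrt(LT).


From the table, SL = 90% corresponds to z = 1.28
sqrt(LT) = sqrt(17.3723) = 4.1680
SS = 1.28 * 14.5400 * 4.1680 = 77.5717

77.5717 units


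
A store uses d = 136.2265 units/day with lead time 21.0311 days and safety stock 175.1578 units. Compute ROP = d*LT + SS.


d*LT = 136.2265 * 21.0311 = 2864.9931
ROP = 2864.9931 + 175.1578 = 3040.1509

3040.1509 units


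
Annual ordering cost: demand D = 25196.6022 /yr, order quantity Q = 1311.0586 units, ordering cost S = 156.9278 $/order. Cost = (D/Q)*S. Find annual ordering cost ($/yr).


Number of orders = D/Q = 19.2185
Cost = 19.2185 * 156.9278 = 3015.9196

3015.9196 $/yr


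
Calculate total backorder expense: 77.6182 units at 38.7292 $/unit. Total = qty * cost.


Total = 77.6182 * 38.7292 = 3006.0908

3006.0908 $


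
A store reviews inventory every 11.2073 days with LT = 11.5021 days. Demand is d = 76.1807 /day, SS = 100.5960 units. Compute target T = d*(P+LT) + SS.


P + LT = 22.7094
d*(P+LT) = 76.1807 * 22.7094 = 1730.0180
T = 1730.0180 + 100.5960 = 1830.6140

1830.6140 units


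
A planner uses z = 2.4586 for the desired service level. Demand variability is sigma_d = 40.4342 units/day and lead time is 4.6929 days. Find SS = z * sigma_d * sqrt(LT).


sqrt(LT) = sqrt(4.6929) = 2.1663
SS = 2.4586 * 40.4342 * 2.1663 = 215.3562

215.3562 units


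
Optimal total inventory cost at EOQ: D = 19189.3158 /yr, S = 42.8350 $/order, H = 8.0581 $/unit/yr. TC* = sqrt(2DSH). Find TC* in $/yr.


2*D*S*H = 13247102.8953
TC* = sqrt(13247102.8953) = 3639.6570

3639.6570 $/yr


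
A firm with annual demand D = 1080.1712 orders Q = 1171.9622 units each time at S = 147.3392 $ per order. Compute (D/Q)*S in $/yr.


Number of orders = D/Q = 0.9217
Cost = 0.9217 * 147.3392 = 135.7992

135.7992 $/yr


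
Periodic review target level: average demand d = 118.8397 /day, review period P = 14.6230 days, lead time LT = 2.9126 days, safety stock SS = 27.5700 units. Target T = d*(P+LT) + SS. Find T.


P + LT = 17.5356
d*(P+LT) = 118.8397 * 17.5356 = 2083.9254
T = 2083.9254 + 27.5700 = 2111.4954

2111.4954 units


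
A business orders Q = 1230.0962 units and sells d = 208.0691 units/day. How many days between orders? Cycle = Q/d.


Cycle = 1230.0962 / 208.0691 = 5.9120

5.9120 days


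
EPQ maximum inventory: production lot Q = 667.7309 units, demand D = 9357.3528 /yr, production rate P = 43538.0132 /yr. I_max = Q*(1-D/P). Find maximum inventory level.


D/P = 0.2149
1 - D/P = 0.7851
I_max = 667.7309 * 0.7851 = 524.2197

524.2197 units


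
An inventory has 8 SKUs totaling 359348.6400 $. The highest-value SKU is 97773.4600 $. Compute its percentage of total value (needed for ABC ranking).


Top item = 97773.4600
Total = 359348.6400
Percentage = 97773.4600 / 359348.6400 * 100 = 27.2085

27.2085%
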